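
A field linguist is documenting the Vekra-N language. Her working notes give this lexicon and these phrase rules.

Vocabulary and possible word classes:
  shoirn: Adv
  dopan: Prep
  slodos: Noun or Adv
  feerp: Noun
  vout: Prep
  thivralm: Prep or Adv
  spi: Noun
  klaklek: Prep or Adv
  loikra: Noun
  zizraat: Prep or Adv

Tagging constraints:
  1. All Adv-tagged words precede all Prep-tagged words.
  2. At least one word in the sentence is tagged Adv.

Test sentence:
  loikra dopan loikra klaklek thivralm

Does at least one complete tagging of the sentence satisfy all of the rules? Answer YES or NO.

NO

Candidates per position — 1:loikra {Noun}; 2:dopan {Prep}; 3:loikra {Noun}; 4:klaklek {Prep,Adv}; 5:thivralm {Prep,Adv}.
Every candidate sequence violates at least one rule; no consistent tagging exists.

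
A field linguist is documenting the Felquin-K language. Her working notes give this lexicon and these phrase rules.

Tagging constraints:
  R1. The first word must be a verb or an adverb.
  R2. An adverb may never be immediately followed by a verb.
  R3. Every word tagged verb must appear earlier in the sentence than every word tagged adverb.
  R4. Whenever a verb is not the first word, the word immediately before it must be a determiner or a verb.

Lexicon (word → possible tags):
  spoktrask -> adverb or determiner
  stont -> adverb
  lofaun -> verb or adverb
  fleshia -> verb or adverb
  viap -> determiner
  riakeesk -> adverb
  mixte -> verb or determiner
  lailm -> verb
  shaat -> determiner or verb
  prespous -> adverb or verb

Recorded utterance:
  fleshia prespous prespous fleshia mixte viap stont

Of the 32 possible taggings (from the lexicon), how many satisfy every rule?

6

Candidates per position — 1:fleshia {verb,adverb}; 2:prespous {adverb,verb}; 3:prespous {adverb,verb}; 4:fleshia {verb,adverb}; 5:mixte {verb,determiner}; 6:viap {determiner}; 7:stont {adverb}.
There are 32 candidate sequences in total.
Checking each against the rules leaves 6 sequences.
Count = 6.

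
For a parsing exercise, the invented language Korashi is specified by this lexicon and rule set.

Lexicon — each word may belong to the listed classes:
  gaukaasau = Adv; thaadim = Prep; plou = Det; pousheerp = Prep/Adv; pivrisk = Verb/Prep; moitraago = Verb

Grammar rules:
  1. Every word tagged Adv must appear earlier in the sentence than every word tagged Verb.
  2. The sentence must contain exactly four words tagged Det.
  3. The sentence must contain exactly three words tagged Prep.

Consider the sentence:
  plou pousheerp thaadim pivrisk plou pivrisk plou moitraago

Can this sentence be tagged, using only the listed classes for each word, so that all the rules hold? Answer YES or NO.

NO

Candidates per position — 1:plou {Det}; 2:pousheerp {Prep,Adv}; 3:thaadim {Prep}; 4:pivrisk {Verb,Prep}; 5:plou {Det}; 6:pivrisk {Verb,Prep}; 7:plou {Det}; 8:moitraago {Verb}.
Rule 2 cannot be satisfied by any choice of tags from the lexicon.
So there is no consistent tagging.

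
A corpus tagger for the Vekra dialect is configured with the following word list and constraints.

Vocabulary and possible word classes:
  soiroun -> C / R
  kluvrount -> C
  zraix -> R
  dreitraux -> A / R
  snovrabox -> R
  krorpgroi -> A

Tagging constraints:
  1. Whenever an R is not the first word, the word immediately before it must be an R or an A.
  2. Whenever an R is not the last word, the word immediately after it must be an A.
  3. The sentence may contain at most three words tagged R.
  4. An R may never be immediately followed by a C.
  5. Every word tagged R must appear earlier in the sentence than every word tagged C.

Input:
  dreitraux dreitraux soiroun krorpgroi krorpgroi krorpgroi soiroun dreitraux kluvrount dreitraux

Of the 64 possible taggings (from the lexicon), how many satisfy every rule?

Candidates per position — 1:dreitraux {A,R}; 2:dreitraux {A,R}; 3:soiroun {C,R}; 4:krorpgroi {A}; 5:krorpgroi {A}; 6:krorpgroi {A}; 7:soiroun {C,R}; 8:dreitraux {A,R}; 9:kluvrount {C}; 10:dreitraux {A,R}.
There are 64 candidate sequences in total.
Checking each against the rules leaves 6 sequences.
Count = 6.

6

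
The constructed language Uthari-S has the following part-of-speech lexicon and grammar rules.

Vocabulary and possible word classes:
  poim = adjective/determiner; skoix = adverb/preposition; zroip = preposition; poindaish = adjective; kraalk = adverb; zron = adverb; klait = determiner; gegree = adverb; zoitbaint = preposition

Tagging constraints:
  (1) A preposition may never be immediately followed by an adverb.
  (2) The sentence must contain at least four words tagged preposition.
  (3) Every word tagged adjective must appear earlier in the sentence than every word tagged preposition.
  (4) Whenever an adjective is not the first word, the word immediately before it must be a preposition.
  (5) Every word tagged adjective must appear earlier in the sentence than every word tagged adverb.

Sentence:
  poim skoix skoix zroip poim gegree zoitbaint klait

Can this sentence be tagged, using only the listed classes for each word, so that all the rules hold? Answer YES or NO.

YES

Candidates per position — 1:poim {adjective,determiner}; 2:skoix {adverb,preposition}; 3:skoix {adverb,preposition}; 4:zroip {preposition}; 5:poim {adjective,determiner}; 6:gegree {adverb}; 7:zoitbaint {preposition}; 8:klait {determiner}.
One satisfying assignment: determiner preposition preposition preposition determiner adverb preposition determiner.
Verifying each rule — rule 1 satisfied; rule 2 satisfied; rule 3 satisfied; rule 4 satisfied; rule 5 satisfied.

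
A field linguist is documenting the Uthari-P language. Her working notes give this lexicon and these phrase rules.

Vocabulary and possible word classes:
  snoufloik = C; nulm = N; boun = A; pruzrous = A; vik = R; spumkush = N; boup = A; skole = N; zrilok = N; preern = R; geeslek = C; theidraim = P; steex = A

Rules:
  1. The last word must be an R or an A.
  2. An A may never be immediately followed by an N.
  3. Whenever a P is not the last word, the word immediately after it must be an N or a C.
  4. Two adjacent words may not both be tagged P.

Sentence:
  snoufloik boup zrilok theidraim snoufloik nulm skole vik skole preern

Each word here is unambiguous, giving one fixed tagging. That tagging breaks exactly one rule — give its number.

2

Fixed tagging: C A N P C N N R N R.
Rule check: R1 ✓, R2 ✗, R3 ✓, R4 ✓.
Only rule 2 fails.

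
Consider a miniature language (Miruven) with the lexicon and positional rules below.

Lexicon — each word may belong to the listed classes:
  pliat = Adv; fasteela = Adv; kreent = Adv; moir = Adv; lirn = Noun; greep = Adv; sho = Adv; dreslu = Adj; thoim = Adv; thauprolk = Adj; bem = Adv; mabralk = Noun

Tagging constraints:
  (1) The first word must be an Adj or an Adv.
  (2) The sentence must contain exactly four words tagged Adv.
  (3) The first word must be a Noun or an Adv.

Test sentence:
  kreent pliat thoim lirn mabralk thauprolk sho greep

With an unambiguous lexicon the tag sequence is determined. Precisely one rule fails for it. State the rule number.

2

Fixed tagging: Adv Adv Adv Noun Noun Adj Adv Adv.
Checking each rule: R1 ok, R2 fails, R3 ok.
Only rule 2 fails.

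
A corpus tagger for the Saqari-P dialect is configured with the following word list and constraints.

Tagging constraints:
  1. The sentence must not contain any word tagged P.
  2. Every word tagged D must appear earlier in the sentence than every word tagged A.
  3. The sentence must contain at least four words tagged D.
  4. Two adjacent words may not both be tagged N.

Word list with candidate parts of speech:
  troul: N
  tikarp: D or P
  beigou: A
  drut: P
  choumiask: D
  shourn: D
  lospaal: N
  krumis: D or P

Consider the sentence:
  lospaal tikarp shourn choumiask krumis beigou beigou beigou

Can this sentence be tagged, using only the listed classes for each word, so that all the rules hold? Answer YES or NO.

YES

Candidates per position — 1:lospaal {N}; 2:tikarp {D,P}; 3:shourn {D}; 4:choumiask {D}; 5:krumis {D,P}; 6:beigou {A}; 7:beigou {A}; 8:beigou {A}.
One satisfying assignment: N D D D D A A A.
Check: rule 1 ok; rule 2 ok; rule 3 ok; rule 4 ok.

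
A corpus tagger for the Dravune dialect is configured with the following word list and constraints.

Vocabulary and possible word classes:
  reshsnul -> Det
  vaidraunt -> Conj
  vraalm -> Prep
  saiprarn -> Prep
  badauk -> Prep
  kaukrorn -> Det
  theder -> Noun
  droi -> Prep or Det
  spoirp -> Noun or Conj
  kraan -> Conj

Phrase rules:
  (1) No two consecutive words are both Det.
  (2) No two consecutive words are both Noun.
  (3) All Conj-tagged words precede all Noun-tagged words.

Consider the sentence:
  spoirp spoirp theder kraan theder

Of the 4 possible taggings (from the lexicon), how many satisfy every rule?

0

Candidates per position — 1:spoirp {Noun,Conj}; 2:spoirp {Noun,Conj}; 3:theder {Noun}; 4:kraan {Conj}; 5:theder {Noun}.
There are 4 candidate sequences in total.
Rule 3 cannot be satisfied by any choice of tags from the lexicon.
So there is no consistent tagging.
Count = 0.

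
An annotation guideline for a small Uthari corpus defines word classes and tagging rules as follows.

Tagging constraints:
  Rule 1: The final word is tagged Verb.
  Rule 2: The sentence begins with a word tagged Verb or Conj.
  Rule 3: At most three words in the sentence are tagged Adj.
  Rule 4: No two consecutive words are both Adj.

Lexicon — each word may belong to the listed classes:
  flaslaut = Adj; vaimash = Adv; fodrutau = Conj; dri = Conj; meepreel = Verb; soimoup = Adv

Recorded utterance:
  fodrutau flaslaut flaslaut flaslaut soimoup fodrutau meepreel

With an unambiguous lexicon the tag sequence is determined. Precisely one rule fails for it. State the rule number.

4

Fixed tagging: Conj Adj Adj Adj Adv Conj Verb.
Applying the rules: R1 ✓, R2 ✓, R3 ✓, R4 ✗.
Only rule 4 fails.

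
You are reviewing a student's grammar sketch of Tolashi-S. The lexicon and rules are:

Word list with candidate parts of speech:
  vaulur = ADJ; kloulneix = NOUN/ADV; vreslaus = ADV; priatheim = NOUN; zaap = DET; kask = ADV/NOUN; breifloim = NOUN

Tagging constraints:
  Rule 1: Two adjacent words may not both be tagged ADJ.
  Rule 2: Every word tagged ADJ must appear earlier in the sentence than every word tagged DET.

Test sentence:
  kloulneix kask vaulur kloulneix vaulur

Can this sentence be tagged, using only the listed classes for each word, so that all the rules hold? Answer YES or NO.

YES

Candidates per position — 1:kloulneix {NOUN,ADV}; 2:kask {ADV,NOUN}; 3:vaulur {ADJ}; 4:kloulneix {NOUN,ADV}; 5:vaulur {ADJ}.
One satisfying assignment: NOUN NOUN ADJ ADV ADJ.
Rule-by-rule: rule 1 ✓; rule 2 ✓.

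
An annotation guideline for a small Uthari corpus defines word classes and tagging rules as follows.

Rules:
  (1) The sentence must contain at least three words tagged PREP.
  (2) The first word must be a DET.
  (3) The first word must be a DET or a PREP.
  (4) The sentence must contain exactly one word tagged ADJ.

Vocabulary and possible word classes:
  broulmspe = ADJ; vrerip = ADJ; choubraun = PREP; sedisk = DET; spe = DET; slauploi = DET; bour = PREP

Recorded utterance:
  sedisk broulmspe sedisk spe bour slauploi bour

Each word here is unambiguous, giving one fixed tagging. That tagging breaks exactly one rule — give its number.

Fixed tagging: DET ADJ DET DET PREP DET PREP.
Rule check: R1 violated, R2 holds, R3 holds, R4 holds.
Only rule 1 fails.

1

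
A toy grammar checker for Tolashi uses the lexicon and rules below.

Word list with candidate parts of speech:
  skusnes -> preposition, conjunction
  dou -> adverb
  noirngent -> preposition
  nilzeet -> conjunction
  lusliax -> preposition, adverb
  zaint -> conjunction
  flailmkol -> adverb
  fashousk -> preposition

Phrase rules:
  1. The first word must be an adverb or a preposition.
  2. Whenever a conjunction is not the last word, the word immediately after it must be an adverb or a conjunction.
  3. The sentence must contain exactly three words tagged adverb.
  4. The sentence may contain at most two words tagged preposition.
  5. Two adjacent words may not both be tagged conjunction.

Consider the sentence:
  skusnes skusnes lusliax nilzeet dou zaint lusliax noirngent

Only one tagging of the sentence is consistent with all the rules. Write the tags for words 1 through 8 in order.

Candidates per position — 1:skusnes {preposition,conjunction}; 2:skusnes {preposition,conjunction}; 3:lusliax {preposition,adverb}; 4:nilzeet {conjunction}; 5:dou {adverb}; 6:zaint {conjunction}; 7:lusliax {preposition,adverb}; 8:noirngent {preposition}.
Position 1: conjunction is ruled out by rule 1; that leaves preposition.
Position 2: preposition is ruled out by rule 4; that leaves conjunction.
Position 3: preposition is ruled out by rule 2; that leaves adverb.
Position 7: preposition is ruled out by rule 2; that leaves adverb.
The unique satisfying tagging is: preposition conjunction adverb conjunction adverb conjunction adverb preposition.
Rule-by-rule: rule 1 ok; rule 2 ok; rule 3 ok; rule 4 ok; rule 5 ok.

preposition conjunction adverb conjunction adverb conjunction adverb preposition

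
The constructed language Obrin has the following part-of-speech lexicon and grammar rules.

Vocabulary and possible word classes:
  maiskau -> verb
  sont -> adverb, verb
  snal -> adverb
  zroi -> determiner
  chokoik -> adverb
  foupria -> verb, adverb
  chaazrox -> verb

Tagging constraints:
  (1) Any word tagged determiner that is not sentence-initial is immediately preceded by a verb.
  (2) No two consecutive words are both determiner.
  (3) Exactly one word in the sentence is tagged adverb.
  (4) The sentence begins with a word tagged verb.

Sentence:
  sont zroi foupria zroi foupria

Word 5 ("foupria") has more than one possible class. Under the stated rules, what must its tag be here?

adverb

Candidates per position — 1:sont {adverb,verb}; 2:zroi {determiner}; 3:foupria {verb,adverb}; 4:zroi {determiner}; 5:foupria {verb,adverb}.
At position 1, choosing adverb makes rule 1 impossible to satisfy; hence verb.
At position 3, choosing adverb makes rule 1 impossible to satisfy; hence verb.
At position 5, choosing verb makes rule 3 impossible to satisfy; hence adverb.
So the tagging must be: verb determiner verb determiner adverb.
Checking: rule 1 satisfied; rule 2 satisfied; rule 3 satisfied; rule 4 satisfied.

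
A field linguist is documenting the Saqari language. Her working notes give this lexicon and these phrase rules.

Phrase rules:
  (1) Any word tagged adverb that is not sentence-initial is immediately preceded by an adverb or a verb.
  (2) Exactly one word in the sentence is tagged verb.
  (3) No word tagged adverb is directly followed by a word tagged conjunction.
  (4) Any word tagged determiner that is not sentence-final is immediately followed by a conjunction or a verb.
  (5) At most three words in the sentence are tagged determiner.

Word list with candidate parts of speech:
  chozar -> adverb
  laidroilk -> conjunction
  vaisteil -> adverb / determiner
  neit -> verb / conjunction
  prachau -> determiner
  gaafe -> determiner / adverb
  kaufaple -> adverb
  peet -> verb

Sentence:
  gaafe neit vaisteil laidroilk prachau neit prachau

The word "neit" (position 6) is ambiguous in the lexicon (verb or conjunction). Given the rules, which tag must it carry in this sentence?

Candidates per position — 1:gaafe {determiner,adverb}; 2:neit {verb,conjunction}; 3:vaisteil {adverb,determiner}; 4:laidroilk {conjunction}; 5:prachau {determiner}; 6:neit {verb,conjunction}; 7:prachau {determiner}.
At position 3, choosing adverb makes rule 3 impossible to satisfy; hence determiner.
At position 1, choosing determiner makes rule 5 impossible to satisfy; hence adverb.
At position 2, choosing conjunction makes rule 3 impossible to satisfy; hence verb.
At position 6, choosing verb makes rule 2 impossible to satisfy; hence conjunction.
So the tagging must be: adverb verb determiner conjunction determiner conjunction determiner.
Check: rule 1 ✓; rule 2 ✓; rule 3 ✓; rule 4 ✓; rule 5 ✓.

conjunction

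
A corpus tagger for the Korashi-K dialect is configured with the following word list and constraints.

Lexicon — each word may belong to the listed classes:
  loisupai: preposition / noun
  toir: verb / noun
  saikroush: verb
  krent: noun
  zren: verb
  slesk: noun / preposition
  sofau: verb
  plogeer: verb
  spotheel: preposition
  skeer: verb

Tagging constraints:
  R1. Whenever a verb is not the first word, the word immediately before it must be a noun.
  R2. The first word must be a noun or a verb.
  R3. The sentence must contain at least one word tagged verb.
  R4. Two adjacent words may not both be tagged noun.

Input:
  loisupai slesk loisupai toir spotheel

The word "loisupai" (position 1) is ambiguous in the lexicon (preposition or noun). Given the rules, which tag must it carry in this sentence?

noun

Candidates per position — 1:loisupai {preposition,noun}; 2:slesk {noun,preposition}; 3:loisupai {preposition,noun}; 4:toir {verb,noun}; 5:spotheel {preposition}.
If word 1 were preposition, no tagging could satisfy rule 2; so word 1 is noun.
If word 2 were noun, no tagging could satisfy rule 4; so word 2 is preposition.
If word 4 were noun, no tagging could satisfy rule 3; so word 4 is verb.
If word 3 were preposition, no tagging could satisfy rule 1; so word 3 is noun.
That leaves exactly one tagging: noun preposition noun verb preposition.
Checking: rule 1 satisfied; rule 2 satisfied; rule 3 satisfied; rule 4 satisfied.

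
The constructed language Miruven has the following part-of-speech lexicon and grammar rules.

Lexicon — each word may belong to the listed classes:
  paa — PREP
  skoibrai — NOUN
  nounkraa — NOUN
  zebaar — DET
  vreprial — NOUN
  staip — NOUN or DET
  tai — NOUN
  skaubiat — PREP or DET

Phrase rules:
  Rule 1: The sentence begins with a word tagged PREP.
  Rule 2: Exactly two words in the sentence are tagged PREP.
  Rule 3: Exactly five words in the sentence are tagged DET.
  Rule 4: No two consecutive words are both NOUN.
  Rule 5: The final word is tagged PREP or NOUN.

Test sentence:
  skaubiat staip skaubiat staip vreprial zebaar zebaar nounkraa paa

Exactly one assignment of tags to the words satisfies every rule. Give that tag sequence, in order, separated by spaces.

Candidates per position — 1:skaubiat {PREP,DET}; 2:staip {NOUN,DET}; 3:skaubiat {PREP,DET}; 4:staip {NOUN,DET}; 5:vreprial {NOUN}; 6:zebaar {DET}; 7:zebaar {DET}; 8:nounkraa {NOUN}; 9:paa {PREP}.
Word 1 cannot be DET — rule 1 would then fail for every completion. It is PREP.
Word 2 cannot be NOUN — rule 3 would then fail for every completion. It is DET.
Word 3 cannot be PREP — rule 2 would then fail for every completion. It is DET.
Word 4 cannot be NOUN — rule 3 would then fail for every completion. It is DET.
The only consistent sequence is: PREP DET DET DET NOUN DET DET NOUN PREP.
Checking: rule 1 ok; rule 2 ok; rule 3 ok; rule 4 ok; rule 5 ok.

PREP DET DET DET NOUN DET DET NOUN PREP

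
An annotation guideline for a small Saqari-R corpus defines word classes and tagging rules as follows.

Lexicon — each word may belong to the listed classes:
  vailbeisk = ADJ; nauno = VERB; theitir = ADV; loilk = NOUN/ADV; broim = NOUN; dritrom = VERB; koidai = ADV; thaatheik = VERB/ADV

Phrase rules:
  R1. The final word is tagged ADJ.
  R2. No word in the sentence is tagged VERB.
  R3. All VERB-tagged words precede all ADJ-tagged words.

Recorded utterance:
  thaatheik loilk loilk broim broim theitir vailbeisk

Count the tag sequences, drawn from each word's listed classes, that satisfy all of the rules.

4

Candidates per position — 1:thaatheik {VERB,ADV}; 2:loilk {NOUN,ADV}; 3:loilk {NOUN,ADV}; 4:broim {NOUN}; 5:broim {NOUN}; 6:theitir {ADV}; 7:vailbeisk {ADJ}.
There are 8 candidate sequences in total.
The sequences that satisfy every rule: ADV NOUN NOUN NOUN NOUN ADV ADJ; ADV NOUN ADV NOUN NOUN ADV ADJ; ADV ADV NOUN NOUN NOUN ADV ADJ; ADV ADV ADV NOUN NOUN ADV ADJ.
Count = 4.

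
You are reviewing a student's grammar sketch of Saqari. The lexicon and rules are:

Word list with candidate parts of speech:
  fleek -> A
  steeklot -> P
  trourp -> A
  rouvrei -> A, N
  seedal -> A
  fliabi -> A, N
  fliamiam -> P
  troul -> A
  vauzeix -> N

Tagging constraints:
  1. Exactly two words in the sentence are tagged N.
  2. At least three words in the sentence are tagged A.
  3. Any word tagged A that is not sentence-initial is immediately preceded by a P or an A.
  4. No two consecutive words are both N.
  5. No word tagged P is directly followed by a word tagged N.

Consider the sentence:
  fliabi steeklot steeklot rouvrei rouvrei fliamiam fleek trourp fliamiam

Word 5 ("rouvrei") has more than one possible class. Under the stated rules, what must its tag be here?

Candidates per position — 1:fliabi {A,N}; 2:steeklot {P}; 3:steeklot {P}; 4:rouvrei {A,N}; 5:rouvrei {A,N}; 6:fliamiam {P}; 7:fleek {A}; 8:trourp {A}; 9:fliamiam {P}.
Position 4: N is ruled out by rule 5; that leaves A.
Position 5: A is ruled out by rule 1; that leaves N.
Position 1: A is ruled out by rule 1; that leaves N.
So the tagging must be: N P P A N P A A P.
Rule-by-rule: rule 1 holds; rule 2 holds; rule 3 holds; rule 4 holds; rule 5 holds.

N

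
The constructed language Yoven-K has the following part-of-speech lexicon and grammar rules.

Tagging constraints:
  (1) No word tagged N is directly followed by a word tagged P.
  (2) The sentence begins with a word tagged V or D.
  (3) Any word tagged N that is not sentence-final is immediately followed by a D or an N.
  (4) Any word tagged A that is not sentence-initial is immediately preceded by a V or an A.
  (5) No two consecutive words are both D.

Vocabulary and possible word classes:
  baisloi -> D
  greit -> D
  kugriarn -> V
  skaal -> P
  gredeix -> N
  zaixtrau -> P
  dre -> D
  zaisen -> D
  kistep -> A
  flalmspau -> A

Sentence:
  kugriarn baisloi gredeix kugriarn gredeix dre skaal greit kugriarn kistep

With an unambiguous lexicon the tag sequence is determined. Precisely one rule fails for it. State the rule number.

3

Fixed tagging: V D N V N D P D V A.
Rule check: R1 ✓, R2 ✓, R3 ✗, R4 ✓, R5 ✓.
Only rule 3 fails.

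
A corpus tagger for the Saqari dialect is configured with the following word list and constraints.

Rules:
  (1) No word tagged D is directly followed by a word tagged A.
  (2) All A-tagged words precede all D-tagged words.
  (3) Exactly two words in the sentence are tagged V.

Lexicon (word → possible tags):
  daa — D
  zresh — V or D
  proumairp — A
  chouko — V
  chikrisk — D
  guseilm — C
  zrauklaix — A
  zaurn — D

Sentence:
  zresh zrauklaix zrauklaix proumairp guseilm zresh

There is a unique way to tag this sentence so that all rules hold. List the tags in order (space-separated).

V A A A C V

Candidates per position — 1:zresh {V,D}; 2:zrauklaix {A}; 3:zrauklaix {A}; 4:proumairp {A}; 5:guseilm {C}; 6:zresh {V,D}.
At position 1, choosing D makes rule 1 impossible to satisfy; hence V.
At position 6, choosing D makes rule 3 impossible to satisfy; hence V.
The unique satisfying tagging is: V A A A C V.
Rule-by-rule: rule 1 ✓; rule 2 ✓; rule 3 ✓.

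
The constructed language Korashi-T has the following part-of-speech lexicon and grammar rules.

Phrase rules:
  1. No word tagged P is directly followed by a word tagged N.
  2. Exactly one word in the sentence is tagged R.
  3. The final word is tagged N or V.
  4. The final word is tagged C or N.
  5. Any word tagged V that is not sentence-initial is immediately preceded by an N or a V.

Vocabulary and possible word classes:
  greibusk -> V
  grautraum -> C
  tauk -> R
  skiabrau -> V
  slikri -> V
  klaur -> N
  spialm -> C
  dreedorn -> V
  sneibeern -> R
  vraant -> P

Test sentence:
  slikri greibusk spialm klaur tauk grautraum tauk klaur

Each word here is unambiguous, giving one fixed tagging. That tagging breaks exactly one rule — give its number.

Fixed tagging: V V C N R C R N.
Rule check: R1 holds, R2 violated, R3 holds, R4 holds, R5 holds.
Only rule 2 fails.

2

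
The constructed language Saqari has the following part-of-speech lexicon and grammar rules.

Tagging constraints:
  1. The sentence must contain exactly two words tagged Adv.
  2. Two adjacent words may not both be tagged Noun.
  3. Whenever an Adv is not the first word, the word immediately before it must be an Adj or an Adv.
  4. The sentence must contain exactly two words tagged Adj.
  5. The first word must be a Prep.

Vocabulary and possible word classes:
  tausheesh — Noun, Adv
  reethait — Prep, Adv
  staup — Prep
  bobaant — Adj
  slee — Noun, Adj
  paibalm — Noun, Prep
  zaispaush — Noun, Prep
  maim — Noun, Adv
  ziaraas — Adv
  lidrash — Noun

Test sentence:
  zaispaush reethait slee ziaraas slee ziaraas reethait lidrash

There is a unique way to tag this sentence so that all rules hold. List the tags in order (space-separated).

Prep Prep Adj Adv Adj Adv Prep Noun

Candidates per position — 1:zaispaush {Noun,Prep}; 2:reethait {Prep,Adv}; 3:slee {Noun,Adj}; 4:ziaraas {Adv}; 5:slee {Noun,Adj}; 6:ziaraas {Adv}; 7:reethait {Prep,Adv}; 8:lidrash {Noun}.
Position 1: tagging it Noun would leave rule 5 unsatisfiable, so it must be Prep.
Position 2: tagging it Adv would leave rule 1 unsatisfiable, so it must be Prep.
Position 3: tagging it Noun would leave rule 3 unsatisfiable, so it must be Adj.
Position 5: tagging it Noun would leave rule 3 unsatisfiable, so it must be Adj.
Position 7: tagging it Adv would leave rule 1 unsatisfiable, so it must be Prep.
So the tagging must be: Prep Prep Adj Adv Adj Adv Prep Noun.
Checking: rule 1 ✓; rule 2 ✓; rule 3 ✓; rule 4 ✓; rule 5 ✓.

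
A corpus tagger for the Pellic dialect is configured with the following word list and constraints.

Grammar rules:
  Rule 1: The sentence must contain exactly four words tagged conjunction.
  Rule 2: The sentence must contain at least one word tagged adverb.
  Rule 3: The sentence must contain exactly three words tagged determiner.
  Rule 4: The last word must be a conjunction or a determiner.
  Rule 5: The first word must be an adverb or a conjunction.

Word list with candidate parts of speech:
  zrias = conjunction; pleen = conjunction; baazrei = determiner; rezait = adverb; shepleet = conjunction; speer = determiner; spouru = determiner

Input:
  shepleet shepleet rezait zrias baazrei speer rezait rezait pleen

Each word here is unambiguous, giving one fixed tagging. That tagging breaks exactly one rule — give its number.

3

Fixed tagging: conjunction conjunction adverb conjunction determiner determiner adverb adverb conjunction.
Checking each rule: R1 ✓, R2 ✓, R3 ✗, R4 ✓, R5 ✓.
Only rule 3 fails.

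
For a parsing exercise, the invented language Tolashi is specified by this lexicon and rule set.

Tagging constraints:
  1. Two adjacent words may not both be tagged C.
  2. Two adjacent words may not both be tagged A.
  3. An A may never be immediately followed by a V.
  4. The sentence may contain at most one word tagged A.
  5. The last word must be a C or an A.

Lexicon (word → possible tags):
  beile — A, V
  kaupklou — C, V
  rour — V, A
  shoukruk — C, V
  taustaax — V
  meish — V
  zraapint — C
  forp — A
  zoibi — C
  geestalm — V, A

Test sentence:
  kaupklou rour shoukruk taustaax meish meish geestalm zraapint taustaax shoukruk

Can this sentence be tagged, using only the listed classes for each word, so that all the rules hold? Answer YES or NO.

Candidates per position — 1:kaupklou {C,V}; 2:rour {V,A}; 3:shoukruk {C,V}; 4:taustaax {V}; 5:meish {V}; 6:meish {V}; 7:geestalm {V,A}; 8:zraapint {C}; 9:taustaax {V}; 10:shoukruk {C,V}.
One satisfying assignment: C V V V V V A C V C.
Rule-by-rule: rule 1 holds; rule 2 holds; rule 3 holds; rule 4 holds; rule 5 holds.

YES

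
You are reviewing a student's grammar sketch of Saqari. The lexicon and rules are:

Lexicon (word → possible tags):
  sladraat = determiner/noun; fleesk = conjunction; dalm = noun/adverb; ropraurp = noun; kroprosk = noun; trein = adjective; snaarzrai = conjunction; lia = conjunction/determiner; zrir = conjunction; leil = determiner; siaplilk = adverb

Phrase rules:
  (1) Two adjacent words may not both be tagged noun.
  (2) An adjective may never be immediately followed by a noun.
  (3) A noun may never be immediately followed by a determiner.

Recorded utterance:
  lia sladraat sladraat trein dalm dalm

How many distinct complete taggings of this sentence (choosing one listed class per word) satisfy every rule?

8

Candidates per position — 1:lia {conjunction,determiner}; 2:sladraat {determiner,noun}; 3:sladraat {determiner,noun}; 4:trein {adjective}; 5:dalm {noun,adverb}; 6:dalm {noun,adverb}.
There are 32 candidate sequences in total.
Checking each against the rules leaves 8 sequences.
Count = 8.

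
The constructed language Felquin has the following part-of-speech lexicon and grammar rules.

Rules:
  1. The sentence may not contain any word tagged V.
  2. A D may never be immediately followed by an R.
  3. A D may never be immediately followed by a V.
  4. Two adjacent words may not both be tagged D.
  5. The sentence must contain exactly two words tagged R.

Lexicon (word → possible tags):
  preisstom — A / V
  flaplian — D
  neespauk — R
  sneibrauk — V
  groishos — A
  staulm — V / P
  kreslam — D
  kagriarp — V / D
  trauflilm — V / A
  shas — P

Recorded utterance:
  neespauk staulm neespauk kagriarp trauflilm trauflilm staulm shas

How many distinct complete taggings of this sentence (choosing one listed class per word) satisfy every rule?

1

Candidates per position — 1:neespauk {R}; 2:staulm {V,P}; 3:neespauk {R}; 4:kagriarp {V,D}; 5:trauflilm {V,A}; 6:trauflilm {V,A}; 7:staulm {V,P}; 8:shas {P}.
There are 32 candidate sequences in total.
The sequences that satisfy every rule: R P R D A A P P.
Count = 1.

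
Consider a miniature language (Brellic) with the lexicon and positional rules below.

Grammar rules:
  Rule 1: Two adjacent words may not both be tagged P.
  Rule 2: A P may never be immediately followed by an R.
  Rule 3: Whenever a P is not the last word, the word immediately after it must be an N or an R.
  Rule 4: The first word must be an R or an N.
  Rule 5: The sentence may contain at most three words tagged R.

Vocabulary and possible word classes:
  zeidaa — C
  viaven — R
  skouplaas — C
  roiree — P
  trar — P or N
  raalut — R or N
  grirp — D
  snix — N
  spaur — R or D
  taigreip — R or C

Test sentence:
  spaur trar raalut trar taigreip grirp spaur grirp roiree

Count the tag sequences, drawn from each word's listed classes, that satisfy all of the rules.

Candidates per position — 1:spaur {R,D}; 2:trar {P,N}; 3:raalut {R,N}; 4:trar {P,N}; 5:taigreip {R,C}; 6:grirp {D}; 7:spaur {R,D}; 8:grirp {D}; 9:roiree {P}.
There are 64 candidate sequences in total.
Checking each against the rules leaves 11 sequences.
Count = 11.

11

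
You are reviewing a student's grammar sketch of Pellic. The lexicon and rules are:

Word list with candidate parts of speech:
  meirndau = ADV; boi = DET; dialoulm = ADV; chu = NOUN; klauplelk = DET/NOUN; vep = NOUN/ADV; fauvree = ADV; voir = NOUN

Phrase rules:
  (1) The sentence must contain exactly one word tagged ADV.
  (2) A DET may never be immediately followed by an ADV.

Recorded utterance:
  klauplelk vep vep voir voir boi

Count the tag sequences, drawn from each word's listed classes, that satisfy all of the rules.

3

Candidates per position — 1:klauplelk {DET,NOUN}; 2:vep {NOUN,ADV}; 3:vep {NOUN,ADV}; 4:voir {NOUN}; 5:voir {NOUN}; 6:boi {DET}.
There are 8 candidate sequences in total.
The sequences that satisfy every rule: DET NOUN ADV NOUN NOUN DET; NOUN NOUN ADV NOUN NOUN DET; NOUN ADV NOUN NOUN NOUN DET.
Count = 3.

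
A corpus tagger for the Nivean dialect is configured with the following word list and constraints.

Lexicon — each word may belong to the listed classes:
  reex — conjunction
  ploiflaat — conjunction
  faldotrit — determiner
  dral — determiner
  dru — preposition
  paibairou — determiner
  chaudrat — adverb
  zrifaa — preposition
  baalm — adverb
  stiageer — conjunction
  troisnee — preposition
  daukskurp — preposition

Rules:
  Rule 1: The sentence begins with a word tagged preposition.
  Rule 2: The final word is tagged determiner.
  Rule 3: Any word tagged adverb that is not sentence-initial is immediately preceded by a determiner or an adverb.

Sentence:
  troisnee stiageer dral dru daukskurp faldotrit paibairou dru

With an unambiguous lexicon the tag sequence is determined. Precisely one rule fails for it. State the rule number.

Fixed tagging: preposition conjunction determiner preposition preposition determiner determiner preposition.
Applying the rules: R1 ok, R2 fails, R3 ok.
Only rule 2 fails.

2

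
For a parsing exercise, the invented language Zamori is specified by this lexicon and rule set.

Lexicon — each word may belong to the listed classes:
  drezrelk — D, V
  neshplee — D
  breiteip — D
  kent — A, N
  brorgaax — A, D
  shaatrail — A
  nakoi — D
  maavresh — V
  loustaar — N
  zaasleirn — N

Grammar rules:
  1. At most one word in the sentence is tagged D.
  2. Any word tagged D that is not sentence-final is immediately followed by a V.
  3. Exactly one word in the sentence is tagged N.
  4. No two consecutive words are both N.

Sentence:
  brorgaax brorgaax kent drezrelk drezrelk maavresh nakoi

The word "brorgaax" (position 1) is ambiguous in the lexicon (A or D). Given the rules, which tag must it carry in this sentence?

A

Candidates per position — 1:brorgaax {A,D}; 2:brorgaax {A,D}; 3:kent {A,N}; 4:drezrelk {D,V}; 5:drezrelk {D,V}; 6:maavresh {V}; 7:nakoi {D}.
Position 1: tagging it D would leave rule 1 unsatisfiable, so it must be A.
Position 2: tagging it D would leave rule 1 unsatisfiable, so it must be A.
Position 3: tagging it A would leave rule 3 unsatisfiable, so it must be N.
Position 4: tagging it D would leave rule 1 unsatisfiable, so it must be V.
Position 5: tagging it D would leave rule 1 unsatisfiable, so it must be V.
That leaves exactly one tagging: A A N V V V D.
Check: rule 1 ✓; rule 2 ✓; rule 3 ✓; rule 4 ✓.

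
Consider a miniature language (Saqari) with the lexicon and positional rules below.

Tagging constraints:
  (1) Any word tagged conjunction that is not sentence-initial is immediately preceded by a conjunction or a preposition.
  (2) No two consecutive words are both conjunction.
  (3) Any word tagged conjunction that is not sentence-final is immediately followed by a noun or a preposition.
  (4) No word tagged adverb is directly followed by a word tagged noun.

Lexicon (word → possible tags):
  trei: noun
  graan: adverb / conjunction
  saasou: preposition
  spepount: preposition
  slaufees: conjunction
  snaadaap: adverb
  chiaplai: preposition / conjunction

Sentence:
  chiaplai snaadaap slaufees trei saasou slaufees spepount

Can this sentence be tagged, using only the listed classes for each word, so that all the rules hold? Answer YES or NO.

NO

Candidates per position — 1:chiaplai {preposition,conjunction}; 2:snaadaap {adverb}; 3:slaufees {conjunction}; 4:trei {noun}; 5:saasou {preposition}; 6:slaufees {conjunction}; 7:spepount {preposition}.
Rule 1 cannot be satisfied by any choice of tags from the lexicon.
So there is no consistent tagging.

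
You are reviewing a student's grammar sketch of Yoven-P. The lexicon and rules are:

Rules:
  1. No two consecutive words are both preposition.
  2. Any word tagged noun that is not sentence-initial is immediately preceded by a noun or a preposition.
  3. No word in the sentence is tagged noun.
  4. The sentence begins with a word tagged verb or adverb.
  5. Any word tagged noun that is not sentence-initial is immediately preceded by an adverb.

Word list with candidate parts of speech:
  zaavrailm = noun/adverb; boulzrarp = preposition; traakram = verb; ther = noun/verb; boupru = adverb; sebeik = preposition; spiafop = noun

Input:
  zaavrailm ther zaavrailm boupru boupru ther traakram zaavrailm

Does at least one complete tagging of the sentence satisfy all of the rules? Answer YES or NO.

YES

Candidates per position — 1:zaavrailm {noun,adverb}; 2:ther {noun,verb}; 3:zaavrailm {noun,adverb}; 4:boupru {adverb}; 5:boupru {adverb}; 6:ther {noun,verb}; 7:traakram {verb}; 8:zaavrailm {noun,adverb}.
One satisfying assignment: adverb verb adverb adverb adverb verb verb adverb.
Check: rule 1 ✓; rule 2 ✓; rule 3 ✓; rule 4 ✓; rule 5 ✓.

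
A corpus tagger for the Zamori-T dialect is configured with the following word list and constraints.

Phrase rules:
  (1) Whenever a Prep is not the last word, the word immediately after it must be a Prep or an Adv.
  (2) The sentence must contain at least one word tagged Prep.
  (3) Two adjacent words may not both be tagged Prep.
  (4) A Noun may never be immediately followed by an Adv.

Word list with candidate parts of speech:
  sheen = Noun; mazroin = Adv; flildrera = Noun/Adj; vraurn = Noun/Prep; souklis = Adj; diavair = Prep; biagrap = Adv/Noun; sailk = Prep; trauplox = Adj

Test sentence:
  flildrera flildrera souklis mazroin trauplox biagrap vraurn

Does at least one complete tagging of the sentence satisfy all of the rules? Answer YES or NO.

YES

Candidates per position — 1:flildrera {Noun,Adj}; 2:flildrera {Noun,Adj}; 3:souklis {Adj}; 4:mazroin {Adv}; 5:trauplox {Adj}; 6:biagrap {Adv,Noun}; 7:vraurn {Noun,Prep}.
One satisfying assignment: Adj Noun Adj Adv Adj Adv Prep.
Verifying each rule — rule 1 ✓; rule 2 ✓; rule 3 ✓; rule 4 ✓.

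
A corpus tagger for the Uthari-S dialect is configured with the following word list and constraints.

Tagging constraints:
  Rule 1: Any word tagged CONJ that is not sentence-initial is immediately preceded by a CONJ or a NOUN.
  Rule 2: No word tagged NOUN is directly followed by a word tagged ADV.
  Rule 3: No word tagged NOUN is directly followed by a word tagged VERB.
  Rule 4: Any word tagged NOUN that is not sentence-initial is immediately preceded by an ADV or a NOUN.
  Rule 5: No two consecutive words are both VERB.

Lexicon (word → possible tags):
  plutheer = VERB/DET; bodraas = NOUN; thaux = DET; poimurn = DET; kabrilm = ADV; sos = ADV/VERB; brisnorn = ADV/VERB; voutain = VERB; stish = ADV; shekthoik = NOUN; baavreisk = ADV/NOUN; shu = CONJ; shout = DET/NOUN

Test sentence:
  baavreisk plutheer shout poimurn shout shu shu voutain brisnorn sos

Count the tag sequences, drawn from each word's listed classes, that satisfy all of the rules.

0

Candidates per position — 1:baavreisk {ADV,NOUN}; 2:plutheer {VERB,DET}; 3:shout {DET,NOUN}; 4:poimurn {DET}; 5:shout {DET,NOUN}; 6:shu {CONJ}; 7:shu {CONJ}; 8:voutain {VERB}; 9:brisnorn {ADV,VERB}; 10:sos {ADV,VERB}.
There are 64 candidate sequences in total.
Every candidate sequence violates at least one rule; no consistent tagging exists.
Count = 0.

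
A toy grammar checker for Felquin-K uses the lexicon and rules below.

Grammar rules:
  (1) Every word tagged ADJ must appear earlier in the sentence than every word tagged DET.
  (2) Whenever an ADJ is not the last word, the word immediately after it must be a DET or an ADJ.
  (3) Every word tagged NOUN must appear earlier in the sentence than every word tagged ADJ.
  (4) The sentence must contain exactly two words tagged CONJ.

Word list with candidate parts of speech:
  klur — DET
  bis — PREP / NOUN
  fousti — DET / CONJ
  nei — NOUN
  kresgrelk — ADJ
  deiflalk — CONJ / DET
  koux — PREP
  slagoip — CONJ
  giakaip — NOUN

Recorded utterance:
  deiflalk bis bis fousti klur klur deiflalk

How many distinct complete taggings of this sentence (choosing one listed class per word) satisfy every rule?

Candidates per position — 1:deiflalk {CONJ,DET}; 2:bis {PREP,NOUN}; 3:bis {PREP,NOUN}; 4:fousti {DET,CONJ}; 5:klur {DET}; 6:klur {DET}; 7:deiflalk {CONJ,DET}.
There are 32 candidate sequences in total.
Checking each against the rules leaves 12 sequences.
Count = 12.

12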